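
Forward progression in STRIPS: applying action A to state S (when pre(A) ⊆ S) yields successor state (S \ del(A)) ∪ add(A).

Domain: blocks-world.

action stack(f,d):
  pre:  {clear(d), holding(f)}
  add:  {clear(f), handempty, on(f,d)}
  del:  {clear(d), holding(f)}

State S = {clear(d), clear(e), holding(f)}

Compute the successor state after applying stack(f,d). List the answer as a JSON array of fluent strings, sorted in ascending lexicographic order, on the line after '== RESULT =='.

Progress:
  pre ⊆ S: {clear(d), holding(f)} ⊆ S  — applicable
  S \ del = {clear(e)}
  ∪ add   = {clear(e), clear(f), handempty, on(f,d)}

== RESULT ==
["clear(e)", "clear(f)", "handempty", "on(f,d)"]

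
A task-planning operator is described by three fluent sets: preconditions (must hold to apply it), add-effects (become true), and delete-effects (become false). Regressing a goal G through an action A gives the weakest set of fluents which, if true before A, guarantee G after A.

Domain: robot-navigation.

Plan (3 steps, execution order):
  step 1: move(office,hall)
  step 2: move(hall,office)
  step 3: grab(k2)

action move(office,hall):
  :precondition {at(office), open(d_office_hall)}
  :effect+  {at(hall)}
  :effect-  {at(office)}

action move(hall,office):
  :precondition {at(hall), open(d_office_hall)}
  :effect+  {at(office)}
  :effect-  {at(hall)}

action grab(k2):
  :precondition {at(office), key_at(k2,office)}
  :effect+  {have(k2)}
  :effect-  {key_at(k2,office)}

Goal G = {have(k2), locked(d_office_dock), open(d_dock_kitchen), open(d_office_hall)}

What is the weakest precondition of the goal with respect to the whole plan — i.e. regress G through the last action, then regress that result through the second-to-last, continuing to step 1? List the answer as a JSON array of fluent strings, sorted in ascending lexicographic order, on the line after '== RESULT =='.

Work backward from the goal:
  through step 3 (grab(k2)): drop {have(k2)}, keep {locked(d_office_dock), open(d_dock_kitchen), open(d_office_hall)}, require {at(office), key_at(k2,office)}
    → {at(office), key_at(k2,office), locked(d_office_dock), open(d_dock_kitchen), open(d_office_hall)}
  through step 2 (move(hall,office)): drop {at(office)}, keep {key_at(k2,office), locked(d_office_dock), open(d_dock_kitchen), open(d_office_hall)}, require {at(hall), open(d_office_hall)}
    → {at(hall), key_at(k2,office), locked(d_office_dock), open(d_dock_kitchen), open(d_office_hall)}
  through step 1 (move(office,hall)): drop {at(hall)}, keep {key_at(k2,office), locked(d_office_dock), open(d_dock_kitchen), open(d_office_hall)}, require {at(office), open(d_office_hall)}
    → {at(office), key_at(k2,office), locked(d_office_dock), open(d_dock_kitchen), open(d_office_hall)}

== RESULT ==
["at(office)", "key_at(k2,office)", "locked(d_office_dock)", "open(d_dock_kitchen)", "open(d_office_hall)"]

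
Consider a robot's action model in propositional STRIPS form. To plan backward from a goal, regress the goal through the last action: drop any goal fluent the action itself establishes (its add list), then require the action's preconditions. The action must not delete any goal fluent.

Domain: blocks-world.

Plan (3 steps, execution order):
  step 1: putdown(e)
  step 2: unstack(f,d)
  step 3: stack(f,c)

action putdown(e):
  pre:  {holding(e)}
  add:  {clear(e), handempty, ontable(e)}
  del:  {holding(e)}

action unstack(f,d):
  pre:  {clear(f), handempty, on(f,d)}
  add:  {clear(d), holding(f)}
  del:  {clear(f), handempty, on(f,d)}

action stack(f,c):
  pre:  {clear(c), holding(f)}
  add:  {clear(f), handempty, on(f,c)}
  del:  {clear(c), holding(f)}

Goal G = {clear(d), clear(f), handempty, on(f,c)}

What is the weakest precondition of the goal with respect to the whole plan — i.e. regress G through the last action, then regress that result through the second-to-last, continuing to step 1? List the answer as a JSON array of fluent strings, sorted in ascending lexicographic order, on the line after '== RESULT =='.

Work backward from the goal:
  through step 3 (stack(f,c)): drop {clear(f), handempty, on(f,c)}, keep {clear(d)}, require {clear(c), holding(f)}
    → {clear(c), clear(d), holding(f)}
  through step 2 (unstack(f,d)): drop {clear(d), holding(f)}, keep {clear(c)}, require {clear(f), handempty, on(f,d)}
    → {clear(c), clear(f), handempty, on(f,d)}
  through step 1 (putdown(e)): drop {handempty}, keep {clear(c), clear(f), on(f,d)}, require {holding(e)}
    → {clear(c), clear(f), holding(e), on(f,d)}

== RESULT ==
["clear(c)", "clear(f)", "holding(e)", "on(f,d)"]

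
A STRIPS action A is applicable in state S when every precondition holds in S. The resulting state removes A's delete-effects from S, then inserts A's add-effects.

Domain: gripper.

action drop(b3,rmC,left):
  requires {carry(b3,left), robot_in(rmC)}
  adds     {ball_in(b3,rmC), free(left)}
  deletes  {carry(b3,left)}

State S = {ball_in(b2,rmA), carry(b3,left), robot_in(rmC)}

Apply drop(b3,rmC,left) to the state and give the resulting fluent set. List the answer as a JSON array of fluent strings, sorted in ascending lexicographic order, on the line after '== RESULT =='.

Compute (S \ del) ∪ add:
  pre ⊆ S: {carry(b3,left), robot_in(rmC)} ⊆ S  — applicable
  S \ del = {ball_in(b2,rmA), robot_in(rmC)}
  ∪ add   = {ball_in(b2,rmA), ball_in(b3,rmC), free(left), robot_in(rmC)}

== RESULT ==
["ball_in(b2,rmA)", "ball_in(b3,rmC)", "free(left)", "robot_in(rmC)"]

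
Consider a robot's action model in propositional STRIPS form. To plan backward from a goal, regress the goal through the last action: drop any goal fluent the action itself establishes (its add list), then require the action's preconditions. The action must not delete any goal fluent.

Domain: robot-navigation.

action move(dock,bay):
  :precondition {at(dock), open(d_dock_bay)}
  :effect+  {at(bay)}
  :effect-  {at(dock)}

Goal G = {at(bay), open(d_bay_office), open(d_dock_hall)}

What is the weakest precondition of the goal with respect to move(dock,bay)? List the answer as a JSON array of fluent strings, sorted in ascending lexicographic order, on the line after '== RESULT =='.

Regress:
  G ∩ del = {}  (empty — regression defined)
  G \ add = {at(bay), open(d_bay_office), open(d_dock_hall)} \ {at(bay)} = {open(d_bay_office), open(d_dock_hall)}
  ∪ pre   = {open(d_bay_office), open(d_dock_hall)} ∪ {at(dock), open(d_dock_bay)}
          = {at(dock), open(d_bay_office), open(d_dock_bay), open(d_dock_hall)}

== RESULT ==
["at(dock)", "open(d_bay_office)", "open(d_dock_bay)", "open(d_dock_hall)"]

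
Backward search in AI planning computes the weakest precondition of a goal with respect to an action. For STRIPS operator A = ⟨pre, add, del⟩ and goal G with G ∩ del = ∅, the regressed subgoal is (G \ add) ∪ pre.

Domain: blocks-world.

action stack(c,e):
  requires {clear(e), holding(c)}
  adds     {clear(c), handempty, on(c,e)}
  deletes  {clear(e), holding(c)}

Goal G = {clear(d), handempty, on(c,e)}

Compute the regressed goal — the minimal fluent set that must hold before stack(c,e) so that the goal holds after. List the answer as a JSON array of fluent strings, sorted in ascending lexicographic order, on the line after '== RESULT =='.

Regress:
  G ∩ del = {}  (empty — regression defined)
  G \ add = {clear(d), handempty, on(c,e)} \ {clear(c), handempty, on(c,e)} = {clear(d)}
  ∪ pre   = {clear(d)} ∪ {clear(e), holding(c)}
          = {clear(d), clear(e), holding(c)}

== RESULT ==
["clear(d)", "clear(e)", "holding(c)"]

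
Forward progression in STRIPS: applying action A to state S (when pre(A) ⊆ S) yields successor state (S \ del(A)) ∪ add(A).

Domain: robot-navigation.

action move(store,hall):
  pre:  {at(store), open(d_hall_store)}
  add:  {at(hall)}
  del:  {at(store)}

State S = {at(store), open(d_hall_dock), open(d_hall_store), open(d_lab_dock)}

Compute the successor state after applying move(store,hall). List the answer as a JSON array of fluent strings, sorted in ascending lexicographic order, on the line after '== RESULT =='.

Compute (S \ del) ∪ add:
  pre ⊆ S: {at(store), open(d_hall_store)} ⊆ S  — applicable
  S \ del = {open(d_hall_dock), open(d_hall_store), open(d_lab_dock)}
  ∪ add   = {at(hall), open(d_hall_dock), open(d_hall_store), open(d_lab_dock)}

== RESULT ==
["at(hall)", "open(d_hall_dock)", "open(d_hall_store)", "open(d_lab_dock)"]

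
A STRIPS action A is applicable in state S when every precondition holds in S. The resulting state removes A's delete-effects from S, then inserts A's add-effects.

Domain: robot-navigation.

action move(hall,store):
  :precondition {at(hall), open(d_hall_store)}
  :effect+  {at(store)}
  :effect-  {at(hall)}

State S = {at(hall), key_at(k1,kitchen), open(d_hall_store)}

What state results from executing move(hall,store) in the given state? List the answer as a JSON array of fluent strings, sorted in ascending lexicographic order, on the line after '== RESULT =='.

Progress:
  pre ⊆ S: {at(hall), open(d_hall_store)} ⊆ S  — applicable
  S \ del = {key_at(k1,kitchen), open(d_hall_store)}
  ∪ add   = {at(store), key_at(k1,kitchen), open(d_hall_store)}

== RESULT ==
["at(store)", "key_at(k1,kitchen)", "open(d_hall_store)"]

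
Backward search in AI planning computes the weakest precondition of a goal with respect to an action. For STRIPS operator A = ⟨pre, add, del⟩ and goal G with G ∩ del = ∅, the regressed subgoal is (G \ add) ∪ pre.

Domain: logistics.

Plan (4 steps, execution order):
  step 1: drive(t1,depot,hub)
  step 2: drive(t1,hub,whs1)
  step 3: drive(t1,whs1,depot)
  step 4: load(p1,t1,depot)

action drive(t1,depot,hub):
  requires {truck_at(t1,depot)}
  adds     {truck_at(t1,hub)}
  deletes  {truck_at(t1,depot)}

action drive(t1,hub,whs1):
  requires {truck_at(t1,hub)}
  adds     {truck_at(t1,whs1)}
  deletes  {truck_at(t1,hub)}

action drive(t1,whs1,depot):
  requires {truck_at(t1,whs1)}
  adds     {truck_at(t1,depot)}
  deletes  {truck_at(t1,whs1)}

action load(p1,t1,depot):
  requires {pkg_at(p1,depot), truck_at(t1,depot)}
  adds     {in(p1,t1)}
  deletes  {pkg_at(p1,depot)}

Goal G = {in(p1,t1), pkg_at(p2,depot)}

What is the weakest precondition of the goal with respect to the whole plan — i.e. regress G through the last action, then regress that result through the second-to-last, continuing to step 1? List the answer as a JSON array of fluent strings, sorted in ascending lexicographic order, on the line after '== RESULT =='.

Work backward from the goal:
  through step 4 (load(p1,t1,depot)): drop {in(p1,t1)}, keep {pkg_at(p2,depot)}, require {pkg_at(p1,depot), truck_at(t1,depot)}
    → {pkg_at(p1,depot), pkg_at(p2,depot), truck_at(t1,depot)}
  through step 3 (drive(t1,whs1,depot)): drop {truck_at(t1,depot)}, keep {pkg_at(p1,depot), pkg_at(p2,depot)}, require {truck_at(t1,whs1)}
    → {pkg_at(p1,depot), pkg_at(p2,depot), truck_at(t1,whs1)}
  through step 2 (drive(t1,hub,whs1)): drop {truck_at(t1,whs1)}, keep {pkg_at(p1,depot), pkg_at(p2,depot)}, require {truck_at(t1,hub)}
    → {pkg_at(p1,depot), pkg_at(p2,depot), truck_at(t1,hub)}
  through step 1 (drive(t1,depot,hub)): drop {truck_at(t1,hub)}, keep {pkg_at(p1,depot), pkg_at(p2,depot)}, require {truck_at(t1,depot)}
    → {pkg_at(p1,depot), pkg_at(p2,depot), truck_at(t1,depot)}

== RESULT ==
["pkg_at(p1,depot)", "pkg_at(p2,depot)", "truck_at(t1,depot)"]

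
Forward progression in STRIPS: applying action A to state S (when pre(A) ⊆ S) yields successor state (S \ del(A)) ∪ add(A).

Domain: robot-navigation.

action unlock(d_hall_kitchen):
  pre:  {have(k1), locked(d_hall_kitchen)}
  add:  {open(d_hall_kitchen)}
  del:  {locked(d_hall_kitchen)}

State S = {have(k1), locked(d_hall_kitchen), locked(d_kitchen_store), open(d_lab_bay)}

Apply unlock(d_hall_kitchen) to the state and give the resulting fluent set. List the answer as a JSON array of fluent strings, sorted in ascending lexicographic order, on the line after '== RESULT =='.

Compute (S \ del) ∪ add:
  pre ⊆ S: {have(k1), locked(d_hall_kitchen)} ⊆ S  — applicable
  S \ del = {have(k1), locked(d_kitchen_store), open(d_lab_bay)}
  ∪ add   = {have(k1), locked(d_kitchen_store), open(d_hall_kitchen), open(d_lab_bay)}

== RESULT ==
["have(k1)", "locked(d_kitchen_store)", "open(d_hall_kitchen)", "open(d_lab_bay)"]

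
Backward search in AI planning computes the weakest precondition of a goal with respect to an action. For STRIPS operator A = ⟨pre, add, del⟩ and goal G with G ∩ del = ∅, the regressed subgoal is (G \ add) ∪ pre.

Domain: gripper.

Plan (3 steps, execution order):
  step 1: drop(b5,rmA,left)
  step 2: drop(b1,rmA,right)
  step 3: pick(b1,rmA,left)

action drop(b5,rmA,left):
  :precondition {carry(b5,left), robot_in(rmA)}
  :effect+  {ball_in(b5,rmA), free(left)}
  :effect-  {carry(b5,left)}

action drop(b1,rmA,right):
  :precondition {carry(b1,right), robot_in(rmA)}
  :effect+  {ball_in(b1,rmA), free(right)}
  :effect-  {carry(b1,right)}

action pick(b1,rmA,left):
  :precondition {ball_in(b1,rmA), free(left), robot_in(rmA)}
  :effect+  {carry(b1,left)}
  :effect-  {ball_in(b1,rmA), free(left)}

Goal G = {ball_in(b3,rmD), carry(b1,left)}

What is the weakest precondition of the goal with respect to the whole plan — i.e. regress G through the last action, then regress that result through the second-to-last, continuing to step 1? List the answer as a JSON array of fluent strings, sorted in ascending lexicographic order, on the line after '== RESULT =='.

Work backward from the goal:
  through step 3 (pick(b1,rmA,left)): drop {carry(b1,left)}, keep {ball_in(b3,rmD)}, require {ball_in(b1,rmA), free(left), robot_in(rmA)}
    → {ball_in(b1,rmA), ball_in(b3,rmD), free(left), robot_in(rmA)}
  through step 2 (drop(b1,rmA,right)): drop {ball_in(b1,rmA)}, keep {ball_in(b3,rmD), free(left), robot_in(rmA)}, require {carry(b1,right), robot_in(rmA)}
    → {ball_in(b3,rmD), carry(b1,right), free(left), robot_in(rmA)}
  through step 1 (drop(b5,rmA,left)): drop {free(left)}, keep {ball_in(b3,rmD), carry(b1,right), robot_in(rmA)}, require {carry(b5,left), robot_in(rmA)}
    → {ball_in(b3,rmD), carry(b1,right), carry(b5,left), robot_in(rmA)}

== RESULT ==
["ball_in(b3,rmD)", "carry(b1,right)", "carry(b5,left)", "robot_in(rmA)"]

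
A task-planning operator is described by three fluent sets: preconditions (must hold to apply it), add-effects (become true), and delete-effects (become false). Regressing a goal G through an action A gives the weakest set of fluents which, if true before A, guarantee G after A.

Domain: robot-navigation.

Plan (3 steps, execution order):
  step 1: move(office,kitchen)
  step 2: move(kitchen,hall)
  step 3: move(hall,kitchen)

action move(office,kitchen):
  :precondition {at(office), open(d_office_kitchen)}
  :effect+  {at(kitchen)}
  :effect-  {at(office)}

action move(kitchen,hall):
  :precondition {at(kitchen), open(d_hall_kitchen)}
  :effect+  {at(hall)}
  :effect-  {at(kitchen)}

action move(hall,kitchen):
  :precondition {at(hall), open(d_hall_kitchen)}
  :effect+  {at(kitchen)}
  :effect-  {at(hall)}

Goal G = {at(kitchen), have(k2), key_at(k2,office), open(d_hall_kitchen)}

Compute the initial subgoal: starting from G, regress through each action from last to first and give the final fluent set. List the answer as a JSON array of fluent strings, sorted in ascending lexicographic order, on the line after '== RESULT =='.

Work backward from the goal:
  through step 3 (move(hall,kitchen)): drop {at(kitchen)}, keep {have(k2), key_at(k2,office), open(d_hall_kitchen)}, require {at(hall), open(d_hall_kitchen)}
    → {at(hall), have(k2), key_at(k2,office), open(d_hall_kitchen)}
  through step 2 (move(kitchen,hall)): drop {at(hall)}, keep {have(k2), key_at(k2,office), open(d_hall_kitchen)}, require {at(kitchen), open(d_hall_kitchen)}
    → {at(kitchen), have(k2), key_at(k2,office), open(d_hall_kitchen)}
  through step 1 (move(office,kitchen)): drop {at(kitchen)}, keep {have(k2), key_at(k2,office), open(d_hall_kitchen)}, require {at(office), open(d_office_kitchen)}
    → {at(office), have(k2), key_at(k2,office), open(d_hall_kitchen), open(d_office_kitchen)}

== RESULT ==
["at(office)", "have(k2)", "key_at(k2,office)", "open(d_hall_kitchen)", "open(d_office_kitchen)"]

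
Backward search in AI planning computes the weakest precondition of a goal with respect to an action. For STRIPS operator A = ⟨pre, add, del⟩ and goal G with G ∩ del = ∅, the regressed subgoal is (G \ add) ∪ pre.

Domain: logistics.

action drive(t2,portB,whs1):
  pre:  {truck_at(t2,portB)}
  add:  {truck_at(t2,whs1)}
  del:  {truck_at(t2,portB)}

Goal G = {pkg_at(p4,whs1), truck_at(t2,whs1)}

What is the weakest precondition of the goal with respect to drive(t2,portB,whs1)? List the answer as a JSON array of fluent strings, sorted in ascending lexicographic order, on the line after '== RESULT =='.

Regress:
  G ∩ del = {}  (empty — regression defined)
  G \ add = {pkg_at(p4,whs1), truck_at(t2,whs1)} \ {truck_at(t2,whs1)} = {pkg_at(p4,whs1)}
  ∪ pre   = {pkg_at(p4,whs1)} ∪ {truck_at(t2,portB)}
          = {pkg_at(p4,whs1), truck_at(t2,portB)}

== RESULT ==
["pkg_at(p4,whs1)", "truck_at(t2,portB)"]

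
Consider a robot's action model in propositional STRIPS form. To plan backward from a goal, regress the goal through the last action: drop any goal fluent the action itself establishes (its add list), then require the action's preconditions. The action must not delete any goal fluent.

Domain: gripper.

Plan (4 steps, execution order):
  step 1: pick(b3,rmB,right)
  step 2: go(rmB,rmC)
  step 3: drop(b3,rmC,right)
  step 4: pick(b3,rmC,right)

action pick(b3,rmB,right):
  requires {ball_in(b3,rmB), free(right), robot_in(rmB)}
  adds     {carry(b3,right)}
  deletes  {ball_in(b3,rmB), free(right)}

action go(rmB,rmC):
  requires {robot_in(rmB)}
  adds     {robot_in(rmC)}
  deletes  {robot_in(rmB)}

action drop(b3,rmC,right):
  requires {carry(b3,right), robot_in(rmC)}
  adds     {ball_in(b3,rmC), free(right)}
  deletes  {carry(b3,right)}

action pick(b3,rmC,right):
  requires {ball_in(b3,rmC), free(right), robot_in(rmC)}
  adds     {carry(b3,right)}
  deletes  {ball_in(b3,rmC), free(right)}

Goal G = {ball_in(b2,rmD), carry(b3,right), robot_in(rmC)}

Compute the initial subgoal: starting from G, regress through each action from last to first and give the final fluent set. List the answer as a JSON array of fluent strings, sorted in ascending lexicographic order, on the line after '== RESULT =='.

Work backward from the goal:
  through step 4 (pick(b3,rmC,right)): drop {carry(b3,right)}, keep {ball_in(b2,rmD), robot_in(rmC)}, require {ball_in(b3,rmC), free(right), robot_in(rmC)}
    → {ball_in(b2,rmD), ball_in(b3,rmC), free(right), robot_in(rmC)}
  through step 3 (drop(b3,rmC,right)): drop {ball_in(b3,rmC), free(right)}, keep {ball_in(b2,rmD), robot_in(rmC)}, require {carry(b3,right), robot_in(rmC)}
    → {ball_in(b2,rmD), carry(b3,right), robot_in(rmC)}
  through step 2 (go(rmB,rmC)): drop {robot_in(rmC)}, keep {ball_in(b2,rmD), carry(b3,right)}, require {robot_in(rmB)}
    → {ball_in(b2,rmD), carry(b3,right), robot_in(rmB)}
  through step 1 (pick(b3,rmB,right)): drop {carry(b3,right)}, keep {ball_in(b2,rmD), robot_in(rmB)}, require {ball_in(b3,rmB), free(right), robot_in(rmB)}
    → {ball_in(b2,rmD), ball_in(b3,rmB), free(right), robot_in(rmB)}

== RESULT ==
["ball_in(b2,rmD)", "ball_in(b3,rmB)", "free(right)", "robot_in(rmB)"]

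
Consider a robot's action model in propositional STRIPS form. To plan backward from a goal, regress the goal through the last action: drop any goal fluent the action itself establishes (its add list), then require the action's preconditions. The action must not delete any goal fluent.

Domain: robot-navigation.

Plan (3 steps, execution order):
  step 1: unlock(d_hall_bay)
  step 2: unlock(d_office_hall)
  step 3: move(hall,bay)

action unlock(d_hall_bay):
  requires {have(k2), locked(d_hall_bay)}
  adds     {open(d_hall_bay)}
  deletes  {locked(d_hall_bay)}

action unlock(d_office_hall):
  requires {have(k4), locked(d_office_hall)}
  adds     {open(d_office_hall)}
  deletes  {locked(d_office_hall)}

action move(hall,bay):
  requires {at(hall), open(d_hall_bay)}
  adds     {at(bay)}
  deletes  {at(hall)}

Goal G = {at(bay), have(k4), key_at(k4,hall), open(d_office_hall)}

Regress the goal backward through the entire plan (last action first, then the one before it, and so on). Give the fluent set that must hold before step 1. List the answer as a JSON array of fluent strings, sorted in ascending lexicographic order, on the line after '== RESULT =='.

Work backward from the goal:
  through step 3 (move(hall,bay)): drop {at(bay)}, keep {have(k4), key_at(k4,hall), open(d_office_hall)}, require {at(hall), open(d_hall_bay)}
    → {at(hall), have(k4), key_at(k4,hall), open(d_hall_bay), open(d_office_hall)}
  through step 2 (unlock(d_office_hall)): drop {open(d_office_hall)}, keep {at(hall), have(k4), key_at(k4,hall), open(d_hall_bay)}, require {have(k4), locked(d_office_hall)}
    → {at(hall), have(k4), key_at(k4,hall), locked(d_office_hall), open(d_hall_bay)}
  through step 1 (unlock(d_hall_bay)): drop {open(d_hall_bay)}, keep {at(hall), have(k4), key_at(k4,hall), locked(d_office_hall)}, require {have(k2), locked(d_hall_bay)}
    → {at(hall), have(k2), have(k4), key_at(k4,hall), locked(d_hall_bay), locked(d_office_hall)}

== RESULT ==
["at(hall)", "have(k2)", "have(k4)", "key_at(k4,hall)", "locked(d_hall_bay)", "locked(d_office_hall)"]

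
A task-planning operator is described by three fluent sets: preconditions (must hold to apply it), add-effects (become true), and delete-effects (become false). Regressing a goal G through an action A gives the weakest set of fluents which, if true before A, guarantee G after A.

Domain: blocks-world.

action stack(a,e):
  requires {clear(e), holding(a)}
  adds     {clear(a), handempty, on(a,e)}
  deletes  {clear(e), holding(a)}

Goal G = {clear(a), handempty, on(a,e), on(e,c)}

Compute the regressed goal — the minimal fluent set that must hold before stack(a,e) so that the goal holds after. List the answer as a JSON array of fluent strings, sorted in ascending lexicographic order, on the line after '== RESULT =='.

Compute (G \ add) ∪ pre:
  G ∩ del = {}  (empty — regression defined)
  G \ add = {clear(a), handempty, on(a,e), on(e,c)} \ {clear(a), handempty, on(a,e)} = {on(e,c)}
  ∪ pre   = {on(e,c)} ∪ {clear(e), holding(a)}
          = {clear(e), holding(a), on(e,c)}

== RESULT ==
["clear(e)", "holding(a)", "on(e,c)"]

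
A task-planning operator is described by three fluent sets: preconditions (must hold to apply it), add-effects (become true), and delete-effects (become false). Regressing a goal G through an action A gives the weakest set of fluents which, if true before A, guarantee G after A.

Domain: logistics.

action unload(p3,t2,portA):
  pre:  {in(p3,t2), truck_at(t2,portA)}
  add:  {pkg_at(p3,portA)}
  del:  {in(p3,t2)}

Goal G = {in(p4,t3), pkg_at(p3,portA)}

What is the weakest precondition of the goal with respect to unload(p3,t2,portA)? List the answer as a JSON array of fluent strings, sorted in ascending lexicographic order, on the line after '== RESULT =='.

Compute (G \ add) ∪ pre:
  G ∩ del = {}  (empty — regression defined)
  G \ add = {in(p4,t3), pkg_at(p3,portA)} \ {pkg_at(p3,portA)} = {in(p4,t3)}
  ∪ pre   = {in(p4,t3)} ∪ {in(p3,t2), truck_at(t2,portA)}
          = {in(p3,t2), in(p4,t3), truck_at(t2,portA)}

== RESULT ==
["in(p3,t2)", "in(p4,t3)", "truck_at(t2,portA)"]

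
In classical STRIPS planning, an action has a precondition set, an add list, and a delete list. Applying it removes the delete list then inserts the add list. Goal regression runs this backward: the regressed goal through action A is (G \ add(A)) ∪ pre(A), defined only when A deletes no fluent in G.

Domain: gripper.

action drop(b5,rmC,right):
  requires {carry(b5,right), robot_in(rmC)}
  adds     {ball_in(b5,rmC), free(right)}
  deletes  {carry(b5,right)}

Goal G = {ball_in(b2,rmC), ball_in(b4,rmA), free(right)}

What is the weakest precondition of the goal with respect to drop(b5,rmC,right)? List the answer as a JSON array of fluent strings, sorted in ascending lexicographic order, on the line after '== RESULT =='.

Compute (G \ add) ∪ pre:
  G ∩ del = {}  (empty — regression defined)
  G \ add = {ball_in(b2,rmC), ball_in(b4,rmA), free(right)} \ {ball_in(b5,rmC), free(right)} = {ball_in(b2,rmC), ball_in(b4,rmA)}
  ∪ pre   = {ball_in(b2,rmC), ball_in(b4,rmA)} ∪ {carry(b5,right), robot_in(rmC)}
          = {ball_in(b2,rmC), ball_in(b4,rmA), carry(b5,right), robot_in(rmC)}

== RESULT ==
["ball_in(b2,rmC)", "ball_in(b4,rmA)", "carry(b5,right)", "robot_in(rmC)"]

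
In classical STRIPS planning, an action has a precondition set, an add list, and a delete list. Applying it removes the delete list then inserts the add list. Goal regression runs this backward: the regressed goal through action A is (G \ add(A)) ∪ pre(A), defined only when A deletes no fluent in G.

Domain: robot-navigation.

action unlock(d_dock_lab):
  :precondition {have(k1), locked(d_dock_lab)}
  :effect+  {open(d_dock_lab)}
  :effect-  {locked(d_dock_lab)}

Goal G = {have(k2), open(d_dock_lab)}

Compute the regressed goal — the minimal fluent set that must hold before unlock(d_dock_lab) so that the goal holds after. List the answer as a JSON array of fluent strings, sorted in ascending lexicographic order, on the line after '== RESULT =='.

Regress:
  G ∩ del = {}  (empty — regression defined)
  G \ add = {have(k2), open(d_dock_lab)} \ {open(d_dock_lab)} = {have(k2)}
  ∪ pre   = {have(k2)} ∪ {have(k1), locked(d_dock_lab)}
          = {have(k1), have(k2), locked(d_dock_lab)}

== RESULT ==
["have(k1)", "have(k2)", "locked(d_dock_lab)"]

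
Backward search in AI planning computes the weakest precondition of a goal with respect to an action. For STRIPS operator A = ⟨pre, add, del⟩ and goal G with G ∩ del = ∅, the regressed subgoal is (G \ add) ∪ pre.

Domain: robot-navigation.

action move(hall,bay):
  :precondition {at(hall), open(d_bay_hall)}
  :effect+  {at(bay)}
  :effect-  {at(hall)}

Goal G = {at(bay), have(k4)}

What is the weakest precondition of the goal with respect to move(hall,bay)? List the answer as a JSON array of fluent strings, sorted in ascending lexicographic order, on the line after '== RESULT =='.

Regress:
  G ∩ del = {}  (empty — regression defined)
  G \ add = {at(bay), have(k4)} \ {at(bay)} = {have(k4)}
  ∪ pre   = {have(k4)} ∪ {at(hall), open(d_bay_hall)}
          = {at(hall), have(k4), open(d_bay_hall)}

== RESULT ==
["at(hall)", "have(k4)", "open(d_bay_hall)"]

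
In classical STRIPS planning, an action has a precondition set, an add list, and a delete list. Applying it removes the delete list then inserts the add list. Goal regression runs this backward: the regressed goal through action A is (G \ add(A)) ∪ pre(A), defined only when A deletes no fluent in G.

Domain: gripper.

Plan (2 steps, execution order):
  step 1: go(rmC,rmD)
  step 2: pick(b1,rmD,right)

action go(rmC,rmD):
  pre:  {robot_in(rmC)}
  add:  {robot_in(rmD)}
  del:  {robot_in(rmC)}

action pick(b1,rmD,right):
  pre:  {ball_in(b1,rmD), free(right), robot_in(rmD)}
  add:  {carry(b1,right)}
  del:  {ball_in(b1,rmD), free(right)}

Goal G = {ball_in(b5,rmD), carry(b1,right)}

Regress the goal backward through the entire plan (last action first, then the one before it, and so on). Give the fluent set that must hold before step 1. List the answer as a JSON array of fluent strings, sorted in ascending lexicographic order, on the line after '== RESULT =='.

Regress step by step:
  through step 2 (pick(b1,rmD,right)): drop {carry(b1,right)}, keep {ball_in(b5,rmD)}, require {ball_in(b1,rmD), free(right), robot_in(rmD)}
    → {ball_in(b1,rmD), ball_in(b5,rmD), free(right), robot_in(rmD)}
  through step 1 (go(rmC,rmD)): drop {robot_in(rmD)}, keep {ball_in(b1,rmD), ball_in(b5,rmD), free(right)}, require {robot_in(rmC)}
    → {ball_in(b1,rmD), ball_in(b5,rmD), free(right), robot_in(rmC)}

== RESULT ==
["ball_in(b1,rmD)", "ball_in(b5,rmD)", "free(right)", "robot_in(rmC)"]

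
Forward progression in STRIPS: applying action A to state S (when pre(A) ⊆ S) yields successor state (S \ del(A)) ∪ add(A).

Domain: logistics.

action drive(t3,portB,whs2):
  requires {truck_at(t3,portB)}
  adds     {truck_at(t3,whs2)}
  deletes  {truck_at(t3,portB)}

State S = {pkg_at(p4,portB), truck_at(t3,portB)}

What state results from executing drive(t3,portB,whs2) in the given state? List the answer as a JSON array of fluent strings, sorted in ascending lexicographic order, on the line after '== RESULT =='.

Progress:
  pre ⊆ S: {truck_at(t3,portB)} ⊆ S  — applicable
  S \ del = {pkg_at(p4,portB)}
  ∪ add   = {pkg_at(p4,portB), truck_at(t3,whs2)}

== RESULT ==
["pkg_at(p4,portB)", "truck_at(t3,whs2)"]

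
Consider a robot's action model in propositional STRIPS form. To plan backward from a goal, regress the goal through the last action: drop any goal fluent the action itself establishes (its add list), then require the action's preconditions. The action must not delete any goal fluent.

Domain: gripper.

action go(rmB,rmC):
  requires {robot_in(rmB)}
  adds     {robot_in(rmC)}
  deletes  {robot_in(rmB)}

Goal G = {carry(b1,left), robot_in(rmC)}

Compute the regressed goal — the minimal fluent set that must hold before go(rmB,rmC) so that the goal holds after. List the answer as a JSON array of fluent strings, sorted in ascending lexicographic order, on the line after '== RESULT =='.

Compute (G \ add) ∪ pre:
  G ∩ del = {}  (empty — regression defined)
  G \ add = {carry(b1,left), robot_in(rmC)} \ {robot_in(rmC)} = {carry(b1,left)}
  ∪ pre   = {carry(b1,left)} ∪ {robot_in(rmB)}
          = {carry(b1,left), robot_in(rmB)}

== RESULT ==
["carry(b1,left)", "robot_in(rmB)"]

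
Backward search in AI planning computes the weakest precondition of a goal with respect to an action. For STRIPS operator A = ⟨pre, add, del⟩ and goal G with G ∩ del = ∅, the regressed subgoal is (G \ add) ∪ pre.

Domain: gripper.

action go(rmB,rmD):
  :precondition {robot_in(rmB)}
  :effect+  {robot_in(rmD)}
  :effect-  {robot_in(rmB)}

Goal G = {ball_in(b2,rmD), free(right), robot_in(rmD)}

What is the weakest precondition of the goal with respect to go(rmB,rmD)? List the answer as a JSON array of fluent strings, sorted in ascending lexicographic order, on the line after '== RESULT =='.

Compute (G \ add) ∪ pre:
  G ∩ del = {}  (empty — regression defined)
  G \ add = {ball_in(b2,rmD), free(right), robot_in(rmD)} \ {robot_in(rmD)} = {ball_in(b2,rmD), free(right)}
  ∪ pre   = {ball_in(b2,rmD), free(right)} ∪ {robot_in(rmB)}
          = {ball_in(b2,rmD), free(right), robot_in(rmB)}

== RESULT ==
["ball_in(b2,rmD)", "free(right)", "robot_in(rmB)"]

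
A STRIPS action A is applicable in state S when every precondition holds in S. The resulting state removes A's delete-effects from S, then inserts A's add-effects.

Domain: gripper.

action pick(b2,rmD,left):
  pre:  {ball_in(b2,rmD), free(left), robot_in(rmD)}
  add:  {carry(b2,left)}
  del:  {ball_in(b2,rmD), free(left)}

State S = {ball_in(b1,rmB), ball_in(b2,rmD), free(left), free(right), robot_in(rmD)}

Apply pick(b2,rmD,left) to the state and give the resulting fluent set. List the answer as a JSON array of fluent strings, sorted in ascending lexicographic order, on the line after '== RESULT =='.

Progress:
  pre ⊆ S: {ball_in(b2,rmD), free(left), robot_in(rmD)} ⊆ S  — applicable
  S \ del = {ball_in(b1,rmB), free(right), robot_in(rmD)}
  ∪ add   = {ball_in(b1,rmB), carry(b2,left), free(right), robot_in(rmD)}

== RESULT ==
["ball_in(b1,rmB)", "carry(b2,left)", "free(right)", "robot_in(rmD)"]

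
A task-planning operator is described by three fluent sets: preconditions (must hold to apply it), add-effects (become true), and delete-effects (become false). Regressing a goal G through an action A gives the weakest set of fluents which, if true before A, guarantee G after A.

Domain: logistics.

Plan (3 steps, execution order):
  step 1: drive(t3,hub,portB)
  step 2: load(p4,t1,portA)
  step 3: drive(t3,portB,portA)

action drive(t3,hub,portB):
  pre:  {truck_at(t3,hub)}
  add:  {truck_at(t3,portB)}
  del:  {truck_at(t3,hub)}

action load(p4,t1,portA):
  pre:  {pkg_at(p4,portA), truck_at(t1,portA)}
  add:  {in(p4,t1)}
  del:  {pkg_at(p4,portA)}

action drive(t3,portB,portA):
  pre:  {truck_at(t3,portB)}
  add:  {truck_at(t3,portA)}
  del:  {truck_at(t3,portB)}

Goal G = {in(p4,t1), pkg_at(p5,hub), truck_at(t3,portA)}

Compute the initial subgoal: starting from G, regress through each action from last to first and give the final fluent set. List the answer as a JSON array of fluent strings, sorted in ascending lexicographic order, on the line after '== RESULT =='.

Work backward from the goal:
  through step 3 (drive(t3,portB,portA)): drop {truck_at(t3,portA)}, keep {in(p4,t1), pkg_at(p5,hub)}, require {truck_at(t3,portB)}
    → {in(p4,t1), pkg_at(p5,hub), truck_at(t3,portB)}
  through step 2 (load(p4,t1,portA)): drop {in(p4,t1)}, keep {pkg_at(p5,hub), truck_at(t3,portB)}, require {pkg_at(p4,portA), truck_at(t1,portA)}
    → {pkg_at(p4,portA), pkg_at(p5,hub), truck_at(t1,portA), truck_at(t3,portB)}
  through step 1 (drive(t3,hub,portB)): drop {truck_at(t3,portB)}, keep {pkg_at(p4,portA), pkg_at(p5,hub), truck_at(t1,portA)}, require {truck_at(t3,hub)}
    → {pkg_at(p4,portA), pkg_at(p5,hub), truck_at(t1,portA), truck_at(t3,hub)}

== RESULT ==
["pkg_at(p4,portA)", "pkg_at(p5,hub)", "truck_at(t1,portA)", "truck_at(t3,hub)"]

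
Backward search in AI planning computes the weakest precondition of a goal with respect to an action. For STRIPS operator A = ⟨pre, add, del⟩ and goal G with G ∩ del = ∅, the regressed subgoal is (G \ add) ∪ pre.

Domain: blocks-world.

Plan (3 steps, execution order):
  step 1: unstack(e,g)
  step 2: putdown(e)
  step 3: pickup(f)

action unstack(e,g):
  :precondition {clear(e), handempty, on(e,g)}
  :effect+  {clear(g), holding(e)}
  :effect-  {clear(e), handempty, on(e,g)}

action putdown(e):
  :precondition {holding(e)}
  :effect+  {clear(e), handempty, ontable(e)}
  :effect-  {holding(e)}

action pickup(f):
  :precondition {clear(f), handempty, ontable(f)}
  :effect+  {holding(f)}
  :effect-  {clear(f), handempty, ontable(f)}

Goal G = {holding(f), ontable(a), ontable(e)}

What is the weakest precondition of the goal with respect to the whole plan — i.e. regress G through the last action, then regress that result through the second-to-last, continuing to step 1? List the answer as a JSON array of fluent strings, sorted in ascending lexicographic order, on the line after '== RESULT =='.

Regress step by step:
  through step 3 (pickup(f)): drop {holding(f)}, keep {ontable(a), ontable(e)}, require {clear(f), handempty, ontable(f)}
    → {clear(f), handempty, ontable(a), ontable(e), ontable(f)}
  through step 2 (putdown(e)): drop {handempty, ontable(e)}, keep {clear(f), ontable(a), ontable(f)}, require {holding(e)}
    → {clear(f), holding(e), ontable(a), ontable(f)}
  through step 1 (unstack(e,g)): drop {holding(e)}, keep {clear(f), ontable(a), ontable(f)}, require {clear(e), handempty, on(e,g)}
    → {clear(e), clear(f), handempty, on(e,g), ontable(a), ontable(f)}

== RESULT ==
["clear(e)", "clear(f)", "handempty", "on(e,g)", "ontable(a)", "ontable(f)"]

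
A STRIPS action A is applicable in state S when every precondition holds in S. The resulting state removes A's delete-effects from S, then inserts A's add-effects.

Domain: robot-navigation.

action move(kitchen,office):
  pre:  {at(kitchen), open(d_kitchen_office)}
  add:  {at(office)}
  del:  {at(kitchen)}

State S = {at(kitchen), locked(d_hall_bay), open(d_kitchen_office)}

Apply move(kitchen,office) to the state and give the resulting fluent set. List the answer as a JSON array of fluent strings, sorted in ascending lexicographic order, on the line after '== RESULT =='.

Compute (S \ del) ∪ add:
  pre ⊆ S: {at(kitchen), open(d_kitchen_office)} ⊆ S  — applicable
  S \ del = {locked(d_hall_bay), open(d_kitchen_office)}
  ∪ add   = {at(office), locked(d_hall_bay), open(d_kitchen_office)}

== RESULT ==
["at(office)", "locked(d_hall_bay)", "open(d_kitchen_office)"]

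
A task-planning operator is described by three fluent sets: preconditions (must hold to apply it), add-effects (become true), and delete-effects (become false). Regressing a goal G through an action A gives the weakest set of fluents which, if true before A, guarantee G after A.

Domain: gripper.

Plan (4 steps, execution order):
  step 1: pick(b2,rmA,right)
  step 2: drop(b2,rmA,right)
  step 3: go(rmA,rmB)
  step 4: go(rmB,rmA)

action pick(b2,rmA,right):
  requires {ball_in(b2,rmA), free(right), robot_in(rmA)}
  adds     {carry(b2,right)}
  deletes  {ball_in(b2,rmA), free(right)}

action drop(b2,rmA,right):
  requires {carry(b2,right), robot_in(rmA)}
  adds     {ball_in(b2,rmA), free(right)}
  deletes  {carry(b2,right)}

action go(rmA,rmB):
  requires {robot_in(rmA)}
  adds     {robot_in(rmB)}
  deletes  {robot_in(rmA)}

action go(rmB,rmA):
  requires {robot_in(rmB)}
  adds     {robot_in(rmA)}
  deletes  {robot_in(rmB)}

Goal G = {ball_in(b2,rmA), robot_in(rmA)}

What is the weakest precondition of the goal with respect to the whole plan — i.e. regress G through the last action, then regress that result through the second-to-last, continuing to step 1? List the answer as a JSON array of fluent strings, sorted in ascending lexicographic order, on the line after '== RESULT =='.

Regress step by step:
  through step 4 (go(rmB,rmA)): drop {robot_in(rmA)}, keep {ball_in(b2,rmA)}, require {robot_in(rmB)}
    → {ball_in(b2,rmA), robot_in(rmB)}
  through step 3 (go(rmA,rmB)): drop {robot_in(rmB)}, keep {ball_in(b2,rmA)}, require {robot_in(rmA)}
    → {ball_in(b2,rmA), robot_in(rmA)}
  through step 2 (drop(b2,rmA,right)): drop {ball_in(b2,rmA)}, keep {robot_in(rmA)}, require {carry(b2,right), robot_in(rmA)}
    → {carry(b2,right), robot_in(rmA)}
  through step 1 (pick(b2,rmA,right)): drop {carry(b2,right)}, keep {robot_in(rmA)}, require {ball_in(b2,rmA), free(right), robot_in(rmA)}
    → {ball_in(b2,rmA), free(right), robot_in(rmA)}

== RESULT ==
["ball_in(b2,rmA)", "free(right)", "robot_in(rmA)"]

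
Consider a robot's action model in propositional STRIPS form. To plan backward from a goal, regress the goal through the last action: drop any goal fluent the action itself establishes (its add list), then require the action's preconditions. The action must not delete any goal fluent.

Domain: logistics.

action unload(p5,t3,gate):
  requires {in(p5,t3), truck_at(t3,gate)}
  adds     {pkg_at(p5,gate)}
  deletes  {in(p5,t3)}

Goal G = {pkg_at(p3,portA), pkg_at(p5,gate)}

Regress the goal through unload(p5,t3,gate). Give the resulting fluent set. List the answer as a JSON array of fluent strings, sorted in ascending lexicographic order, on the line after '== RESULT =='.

Compute (G \ add) ∪ pre:
  G ∩ del = {}  (empty — regression defined)
  G \ add = {pkg_at(p3,portA), pkg_at(p5,gate)} \ {pkg_at(p5,gate)} = {pkg_at(p3,portA)}
  ∪ pre   = {pkg_at(p3,portA)} ∪ {in(p5,t3), truck_at(t3,gate)}
          = {in(p5,t3), pkg_at(p3,portA), truck_at(t3,gate)}

== RESULT ==
["in(p5,t3)", "pkg_at(p3,portA)", "truck_at(t3,gate)"]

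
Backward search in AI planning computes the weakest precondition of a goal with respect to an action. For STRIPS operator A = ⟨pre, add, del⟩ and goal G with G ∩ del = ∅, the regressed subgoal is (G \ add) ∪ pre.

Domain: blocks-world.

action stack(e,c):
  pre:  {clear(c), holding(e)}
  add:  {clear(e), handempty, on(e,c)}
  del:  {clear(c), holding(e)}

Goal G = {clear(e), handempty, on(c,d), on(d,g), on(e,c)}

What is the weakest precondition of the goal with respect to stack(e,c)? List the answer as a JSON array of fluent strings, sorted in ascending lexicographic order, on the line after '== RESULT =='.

Regress:
  G ∩ del = {}  (empty — regression defined)
  G \ add = {clear(e), handempty, on(c,d), on(d,g), on(e,c)} \ {clear(e), handempty, on(e,c)} = {on(c,d), on(d,g)}
  ∪ pre   = {on(c,d), on(d,g)} ∪ {clear(c), holding(e)}
          = {clear(c), holding(e), on(c,d), on(d,g)}

== RESULT ==
["clear(c)", "holding(e)", "on(c,d)", "on(d,g)"]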